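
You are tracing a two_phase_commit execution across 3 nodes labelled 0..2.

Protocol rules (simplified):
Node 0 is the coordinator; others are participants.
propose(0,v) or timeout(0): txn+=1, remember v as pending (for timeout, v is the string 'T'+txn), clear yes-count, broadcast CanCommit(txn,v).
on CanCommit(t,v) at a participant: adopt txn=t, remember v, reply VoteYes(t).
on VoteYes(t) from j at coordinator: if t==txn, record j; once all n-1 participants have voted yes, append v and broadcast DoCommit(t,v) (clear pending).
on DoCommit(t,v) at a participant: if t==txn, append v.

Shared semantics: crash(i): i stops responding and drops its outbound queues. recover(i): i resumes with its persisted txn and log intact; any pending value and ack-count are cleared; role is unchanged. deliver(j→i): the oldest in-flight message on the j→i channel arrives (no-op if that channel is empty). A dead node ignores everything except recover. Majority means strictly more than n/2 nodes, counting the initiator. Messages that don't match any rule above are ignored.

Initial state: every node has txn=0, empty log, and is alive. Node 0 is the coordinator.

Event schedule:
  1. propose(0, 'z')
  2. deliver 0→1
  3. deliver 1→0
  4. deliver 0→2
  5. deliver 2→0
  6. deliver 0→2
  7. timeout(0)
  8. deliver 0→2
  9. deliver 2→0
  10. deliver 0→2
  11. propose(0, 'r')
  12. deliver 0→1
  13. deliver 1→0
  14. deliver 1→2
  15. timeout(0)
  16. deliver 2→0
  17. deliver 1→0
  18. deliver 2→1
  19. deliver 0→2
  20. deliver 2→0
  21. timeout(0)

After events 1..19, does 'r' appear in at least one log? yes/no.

step 1 propose(0,'z'): 0={coor,t=1,log=-}
step 2 deliver 0→1: 1={part,t=1,log=-}
step 3 deliver 1→0: —
step 4 deliver 0→2: 2={part,t=1,log=-}
step 5 deliver 2→0: 0={coor,t=1,log=z}
step 6 deliver 0→2: 2={part,t=1,log=z}
step 7 timeout(0): 0={coor,t=2,log=z}
step 8 deliver 0→2: 2={part,t=2,log=z}
step 9 deliver 2→0: —
step 10 deliver 0→2: —
step 11 propose(0,'r'): 0={coor,t=3,log=z}
step 12 deliver 0→1: 1={part,t=1,log=z}
step 13 deliver 1→0: —
step 14 deliver 1→2: —
step 15 timeout(0): 0={coor,t=4,log=z}
step 16 deliver 2→0: —
step 17 deliver 1→0: —
step 18 deliver 2→1: —
step 19 deliver 0→2: 2={part,t=3,log=z}

no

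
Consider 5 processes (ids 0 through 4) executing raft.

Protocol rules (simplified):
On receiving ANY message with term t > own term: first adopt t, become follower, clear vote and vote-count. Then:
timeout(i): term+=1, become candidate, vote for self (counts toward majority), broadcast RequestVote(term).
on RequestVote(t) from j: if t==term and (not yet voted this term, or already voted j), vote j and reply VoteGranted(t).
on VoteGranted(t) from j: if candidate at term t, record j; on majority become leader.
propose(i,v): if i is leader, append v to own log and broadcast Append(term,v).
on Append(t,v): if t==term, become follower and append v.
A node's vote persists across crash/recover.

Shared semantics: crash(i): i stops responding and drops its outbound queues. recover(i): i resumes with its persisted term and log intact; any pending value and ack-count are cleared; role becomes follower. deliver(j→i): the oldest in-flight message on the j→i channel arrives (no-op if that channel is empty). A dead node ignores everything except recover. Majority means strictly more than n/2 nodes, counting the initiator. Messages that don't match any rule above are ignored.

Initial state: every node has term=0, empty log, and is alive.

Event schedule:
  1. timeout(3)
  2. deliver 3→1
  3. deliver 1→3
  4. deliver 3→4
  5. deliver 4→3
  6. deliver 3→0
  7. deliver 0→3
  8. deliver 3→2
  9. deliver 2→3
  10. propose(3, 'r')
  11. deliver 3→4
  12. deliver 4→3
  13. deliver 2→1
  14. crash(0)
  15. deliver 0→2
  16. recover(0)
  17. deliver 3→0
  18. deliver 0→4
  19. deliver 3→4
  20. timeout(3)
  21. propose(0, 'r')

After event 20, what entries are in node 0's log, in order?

r

step 1 timeout(3): 3={cand,t=1,log=-}
step 2 deliver 3→1: 1={foll,t=1,log=-}
step 3 deliver 1→3: —
step 4 deliver 3→4: 4={foll,t=1,log=-}
step 5 deliver 4→3: 3={lead,t=1,log=-}
step 6 deliver 3→0: 0={foll,t=1,log=-}
step 7 deliver 0→3: —
step 8 deliver 3→2: 2={foll,t=1,log=-}
step 9 deliver 2→3: —
step 10 propose(3,'r'): 3={lead,t=1,log=r}
step 11 deliver 3→4: 4={foll,t=1,log=r}
step 12 deliver 4→3: —
step 13 deliver 2→1: —
step 14 crash(0): 0={✗foll,t=1,log=-}
step 15 deliver 0→2: —
step 16 recover(0): 0={foll,t=1,log=-}
step 17 deliver 3→0: 0={foll,t=1,log=r}
step 18 deliver 0→4: —
step 19 deliver 3→4: —
step 20 timeout(3): 3={cand,t=2,log=r}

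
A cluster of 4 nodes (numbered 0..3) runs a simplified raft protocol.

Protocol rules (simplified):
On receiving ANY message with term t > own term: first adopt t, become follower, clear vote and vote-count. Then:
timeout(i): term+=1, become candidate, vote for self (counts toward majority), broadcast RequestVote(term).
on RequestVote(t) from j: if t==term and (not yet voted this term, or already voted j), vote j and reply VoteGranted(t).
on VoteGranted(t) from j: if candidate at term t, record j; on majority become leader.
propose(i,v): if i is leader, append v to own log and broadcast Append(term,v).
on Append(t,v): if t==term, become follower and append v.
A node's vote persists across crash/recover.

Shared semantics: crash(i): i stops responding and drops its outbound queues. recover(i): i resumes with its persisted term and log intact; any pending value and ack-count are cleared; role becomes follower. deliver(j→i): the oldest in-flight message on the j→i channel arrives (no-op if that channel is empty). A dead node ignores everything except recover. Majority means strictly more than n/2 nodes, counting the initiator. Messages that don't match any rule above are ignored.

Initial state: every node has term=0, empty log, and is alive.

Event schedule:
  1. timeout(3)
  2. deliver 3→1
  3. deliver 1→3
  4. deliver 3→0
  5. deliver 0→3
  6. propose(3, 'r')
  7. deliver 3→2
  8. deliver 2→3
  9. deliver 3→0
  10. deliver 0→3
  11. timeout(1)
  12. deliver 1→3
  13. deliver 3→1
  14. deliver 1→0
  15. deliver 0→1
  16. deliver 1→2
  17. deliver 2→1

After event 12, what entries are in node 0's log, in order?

r

after 1 — timeout(3): n3:cand/t1/[-]
after 2 — deliver 3→1: n1:foll/t1/[-]
after 3 — deliver 1→3: ·
after 4 — deliver 3→0: n0:foll/t1/[-]
after 5 — deliver 0→3: n3:lead/t1/[-]
after 6 — propose(3,'r'): n3:lead/t1/[r]
after 7 — deliver 3→2: n2:foll/t1/[-]
after 8 — deliver 2→3: ·
after 9 — deliver 3→0: n0:foll/t1/[r]
after 10 — deliver 0→3: ·
after 11 — timeout(1): n1:cand/t2/[-]
after 12 — deliver 1→3: n3:foll/t2/[r]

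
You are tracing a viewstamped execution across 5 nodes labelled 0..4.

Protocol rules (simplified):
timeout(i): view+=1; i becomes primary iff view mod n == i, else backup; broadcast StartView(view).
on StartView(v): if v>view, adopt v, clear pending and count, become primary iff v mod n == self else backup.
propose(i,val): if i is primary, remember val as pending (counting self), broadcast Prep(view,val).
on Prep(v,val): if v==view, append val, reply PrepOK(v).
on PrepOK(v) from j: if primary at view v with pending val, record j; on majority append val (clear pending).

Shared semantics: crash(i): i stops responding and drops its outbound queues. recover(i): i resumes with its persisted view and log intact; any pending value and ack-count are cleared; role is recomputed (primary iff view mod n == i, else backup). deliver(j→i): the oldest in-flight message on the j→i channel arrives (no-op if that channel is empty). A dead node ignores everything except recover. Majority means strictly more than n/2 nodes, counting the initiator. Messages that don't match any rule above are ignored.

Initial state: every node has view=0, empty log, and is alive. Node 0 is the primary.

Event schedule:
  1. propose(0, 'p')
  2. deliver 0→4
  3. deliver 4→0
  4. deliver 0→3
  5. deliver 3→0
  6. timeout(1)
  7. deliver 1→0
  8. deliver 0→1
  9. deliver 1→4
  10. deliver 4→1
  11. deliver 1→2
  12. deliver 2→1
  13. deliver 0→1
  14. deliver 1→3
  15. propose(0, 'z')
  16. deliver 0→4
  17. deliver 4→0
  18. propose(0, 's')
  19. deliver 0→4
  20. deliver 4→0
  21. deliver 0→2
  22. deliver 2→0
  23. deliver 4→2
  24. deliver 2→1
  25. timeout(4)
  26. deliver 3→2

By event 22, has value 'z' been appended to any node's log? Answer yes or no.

no

[1] propose(0,'p') → ∅
[2] deliver 0→4 → N4(back v0 [p])
[3] deliver 4→0 → ∅
[4] deliver 0→3 → N3(back v0 [p])
[5] deliver 3→0 → N0(prim v0 [p])
[6] timeout(1) → N1(prim v1 [-])
[7] deliver 1→0 → N0(back v1 [p])
[8] deliver 0→1 → ∅
[9] deliver 1→4 → N4(back v1 [p])
[10] deliver 4→1 → ∅
[11] deliver 1→2 → N2(back v1 [-])
[12] deliver 2→1 → ∅
[13] deliver 0→1 → ∅
[14] deliver 1→3 → N3(back v1 [p])
[15] propose(0,'z') → ∅
[16] deliver 0→4 → ∅
[17] deliver 4→0 → ∅
[18] propose(0,'s') → ∅
[19] deliver 0→4 → ∅
[20] deliver 4→0 → ∅
[21] deliver 0→2 → ∅
[22] deliver 2→0 → ∅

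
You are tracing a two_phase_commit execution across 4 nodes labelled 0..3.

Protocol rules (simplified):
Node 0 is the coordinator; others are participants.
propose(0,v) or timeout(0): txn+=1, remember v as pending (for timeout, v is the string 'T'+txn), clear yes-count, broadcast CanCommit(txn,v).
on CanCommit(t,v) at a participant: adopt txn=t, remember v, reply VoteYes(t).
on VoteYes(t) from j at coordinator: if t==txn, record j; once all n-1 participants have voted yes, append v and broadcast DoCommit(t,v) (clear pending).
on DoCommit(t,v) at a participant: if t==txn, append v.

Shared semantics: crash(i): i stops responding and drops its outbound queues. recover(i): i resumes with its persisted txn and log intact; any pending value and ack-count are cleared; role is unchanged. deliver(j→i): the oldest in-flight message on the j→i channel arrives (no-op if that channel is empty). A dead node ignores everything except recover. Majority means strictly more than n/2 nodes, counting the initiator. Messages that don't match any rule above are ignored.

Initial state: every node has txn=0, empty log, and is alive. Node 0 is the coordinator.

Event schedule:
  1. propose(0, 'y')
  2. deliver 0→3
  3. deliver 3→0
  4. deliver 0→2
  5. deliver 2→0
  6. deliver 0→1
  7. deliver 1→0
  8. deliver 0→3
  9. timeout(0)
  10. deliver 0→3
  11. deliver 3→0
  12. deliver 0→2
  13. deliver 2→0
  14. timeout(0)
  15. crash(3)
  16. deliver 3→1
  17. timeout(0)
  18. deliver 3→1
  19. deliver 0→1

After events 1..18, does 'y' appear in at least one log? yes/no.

yes

after 1 — propose(0,'y'): n0:coor/t1/[-]
after 2 — deliver 0→3: n3:part/t1/[-]
after 3 — deliver 3→0: ·
after 4 — deliver 0→2: n2:part/t1/[-]
after 5 — deliver 2→0: ·
after 6 — deliver 0→1: n1:part/t1/[-]
after 7 — deliver 1→0: n0:coor/t1/[y]
after 8 — deliver 0→3: n3:part/t1/[y]
after 9 — timeout(0): n0:coor/t2/[y]
after 10 — deliver 0→3: n3:part/t2/[y]
after 11 — deliver 3→0: ·
after 12 — deliver 0→2: n2:part/t1/[y]
after 13 — deliver 2→0: ·
after 14 — timeout(0): n0:coor/t3/[y]
after 15 — crash(3): n3:✗part/t2/[y]
after 16 — deliver 3→1: ·
after 17 — timeout(0): n0:coor/t4/[y]
after 18 — deliver 3→1: ·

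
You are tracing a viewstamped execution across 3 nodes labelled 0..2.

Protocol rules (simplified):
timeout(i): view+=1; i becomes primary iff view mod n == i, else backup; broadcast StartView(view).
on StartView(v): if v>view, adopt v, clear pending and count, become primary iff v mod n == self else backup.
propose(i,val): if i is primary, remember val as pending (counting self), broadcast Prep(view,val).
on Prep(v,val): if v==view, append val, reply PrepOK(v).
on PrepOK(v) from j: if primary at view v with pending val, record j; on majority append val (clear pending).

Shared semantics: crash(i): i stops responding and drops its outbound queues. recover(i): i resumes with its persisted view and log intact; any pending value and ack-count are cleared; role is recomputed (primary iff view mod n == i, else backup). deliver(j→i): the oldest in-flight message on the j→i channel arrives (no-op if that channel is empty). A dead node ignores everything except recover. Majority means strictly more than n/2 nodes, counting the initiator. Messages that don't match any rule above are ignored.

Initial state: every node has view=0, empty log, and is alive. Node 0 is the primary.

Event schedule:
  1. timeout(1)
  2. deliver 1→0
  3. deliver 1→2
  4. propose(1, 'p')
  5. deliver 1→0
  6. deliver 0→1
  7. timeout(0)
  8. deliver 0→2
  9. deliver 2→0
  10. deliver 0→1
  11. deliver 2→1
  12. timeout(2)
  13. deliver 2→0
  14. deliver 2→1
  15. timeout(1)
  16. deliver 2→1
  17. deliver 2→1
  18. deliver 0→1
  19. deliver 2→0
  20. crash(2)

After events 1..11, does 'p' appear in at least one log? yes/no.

yes

step 1 timeout(1): 1={prim,v=1,log=-}
step 2 deliver 1→0: 0={back,v=1,log=-}
step 3 deliver 1→2: 2={back,v=1,log=-}
step 4 propose(1,'p'): —
step 5 deliver 1→0: 0={back,v=1,log=p}
step 6 deliver 0→1: 1={prim,v=1,log=p}
step 7 timeout(0): 0={back,v=2,log=p}
step 8 deliver 0→2: 2={prim,v=2,log=-}
step 9 deliver 2→0: —
step 10 deliver 0→1: 1={back,v=2,log=p}
step 11 deliver 2→1: —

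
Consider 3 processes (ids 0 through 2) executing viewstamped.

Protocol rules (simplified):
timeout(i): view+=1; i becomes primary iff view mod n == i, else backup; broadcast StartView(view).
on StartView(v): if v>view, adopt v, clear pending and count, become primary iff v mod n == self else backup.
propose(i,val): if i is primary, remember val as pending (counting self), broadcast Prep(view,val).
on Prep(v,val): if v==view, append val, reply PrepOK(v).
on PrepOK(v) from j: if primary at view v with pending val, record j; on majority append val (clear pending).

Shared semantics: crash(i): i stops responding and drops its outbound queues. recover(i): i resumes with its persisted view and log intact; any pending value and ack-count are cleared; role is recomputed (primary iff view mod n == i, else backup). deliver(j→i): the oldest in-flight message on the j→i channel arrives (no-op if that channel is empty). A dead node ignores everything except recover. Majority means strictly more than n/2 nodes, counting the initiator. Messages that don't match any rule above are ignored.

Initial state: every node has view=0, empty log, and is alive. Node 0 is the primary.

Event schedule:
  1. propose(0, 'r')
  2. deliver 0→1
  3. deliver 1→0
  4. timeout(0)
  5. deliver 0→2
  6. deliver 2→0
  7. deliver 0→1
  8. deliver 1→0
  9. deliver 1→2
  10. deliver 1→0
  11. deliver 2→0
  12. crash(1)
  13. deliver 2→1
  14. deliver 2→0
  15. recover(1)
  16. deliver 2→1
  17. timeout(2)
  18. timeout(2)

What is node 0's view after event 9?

1

[1] propose(0,'r') → ∅
[2] deliver 0→1 → N1(back v0 [r])
[3] deliver 1→0 → N0(prim v0 [r])
[4] timeout(0) → N0(back v1 [r])
[5] deliver 0→2 → N2(back v0 [r])
[6] deliver 2→0 → ∅
[7] deliver 0→1 → N1(prim v1 [r])
[8] deliver 1→0 → ∅
[9] deliver 1→2 → ∅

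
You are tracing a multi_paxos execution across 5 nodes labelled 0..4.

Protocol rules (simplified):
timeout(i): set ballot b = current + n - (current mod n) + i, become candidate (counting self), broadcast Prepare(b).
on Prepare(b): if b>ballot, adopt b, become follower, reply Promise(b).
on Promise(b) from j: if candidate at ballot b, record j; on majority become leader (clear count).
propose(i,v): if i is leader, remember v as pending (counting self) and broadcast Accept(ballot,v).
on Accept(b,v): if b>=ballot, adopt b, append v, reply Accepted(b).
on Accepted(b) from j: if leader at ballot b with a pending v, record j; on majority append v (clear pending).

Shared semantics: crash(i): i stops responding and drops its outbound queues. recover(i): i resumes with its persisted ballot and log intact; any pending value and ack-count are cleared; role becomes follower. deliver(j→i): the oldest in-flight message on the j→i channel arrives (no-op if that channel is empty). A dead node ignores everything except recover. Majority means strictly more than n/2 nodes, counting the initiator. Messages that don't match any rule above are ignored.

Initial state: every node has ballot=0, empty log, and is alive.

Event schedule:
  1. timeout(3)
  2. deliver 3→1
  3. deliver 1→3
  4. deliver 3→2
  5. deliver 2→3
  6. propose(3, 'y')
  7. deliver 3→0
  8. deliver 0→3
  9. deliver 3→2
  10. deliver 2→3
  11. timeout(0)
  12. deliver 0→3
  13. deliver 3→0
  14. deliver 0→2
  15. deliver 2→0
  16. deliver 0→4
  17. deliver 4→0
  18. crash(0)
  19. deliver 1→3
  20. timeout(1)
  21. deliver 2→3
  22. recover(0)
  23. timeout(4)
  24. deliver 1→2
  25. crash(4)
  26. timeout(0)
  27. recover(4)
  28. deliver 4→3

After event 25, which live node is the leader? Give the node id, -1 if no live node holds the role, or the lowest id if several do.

-1

after 1 — timeout(3): n3:cand/b8/[-]
after 2 — deliver 3→1: n1:foll/b8/[-]
after 3 — deliver 1→3: ·
after 4 — deliver 3→2: n2:foll/b8/[-]
after 5 — deliver 2→3: n3:lead/b8/[-]
after 6 — propose(3,'y'): ·
after 7 — deliver 3→0: n0:foll/b8/[-]
after 8 — deliver 0→3: ·
after 9 — deliver 3→2: n2:foll/b8/[y]
after 10 — deliver 2→3: ·
after 11 — timeout(0): n0:cand/b10/[-]
after 12 — deliver 0→3: n3:foll/b10/[-]
after 13 — deliver 3→0: ·
after 14 — deliver 0→2: n2:foll/b10/[y]
after 15 — deliver 2→0: ·
after 16 — deliver 0→4: n4:foll/b10/[-]
after 17 — deliver 4→0: n0:lead/b10/[-]
after 18 — crash(0): n0:✗lead/b10/[-]
after 19 — deliver 1→3: ·
after 20 — timeout(1): n1:cand/b11/[-]
after 21 — deliver 2→3: ·
after 22 — recover(0): n0:foll/b10/[-]
after 23 — timeout(4): n4:cand/b19/[-]
after 24 — deliver 1→2: n2:foll/b11/[y]
after 25 — crash(4): n4:✗cand/b19/[-]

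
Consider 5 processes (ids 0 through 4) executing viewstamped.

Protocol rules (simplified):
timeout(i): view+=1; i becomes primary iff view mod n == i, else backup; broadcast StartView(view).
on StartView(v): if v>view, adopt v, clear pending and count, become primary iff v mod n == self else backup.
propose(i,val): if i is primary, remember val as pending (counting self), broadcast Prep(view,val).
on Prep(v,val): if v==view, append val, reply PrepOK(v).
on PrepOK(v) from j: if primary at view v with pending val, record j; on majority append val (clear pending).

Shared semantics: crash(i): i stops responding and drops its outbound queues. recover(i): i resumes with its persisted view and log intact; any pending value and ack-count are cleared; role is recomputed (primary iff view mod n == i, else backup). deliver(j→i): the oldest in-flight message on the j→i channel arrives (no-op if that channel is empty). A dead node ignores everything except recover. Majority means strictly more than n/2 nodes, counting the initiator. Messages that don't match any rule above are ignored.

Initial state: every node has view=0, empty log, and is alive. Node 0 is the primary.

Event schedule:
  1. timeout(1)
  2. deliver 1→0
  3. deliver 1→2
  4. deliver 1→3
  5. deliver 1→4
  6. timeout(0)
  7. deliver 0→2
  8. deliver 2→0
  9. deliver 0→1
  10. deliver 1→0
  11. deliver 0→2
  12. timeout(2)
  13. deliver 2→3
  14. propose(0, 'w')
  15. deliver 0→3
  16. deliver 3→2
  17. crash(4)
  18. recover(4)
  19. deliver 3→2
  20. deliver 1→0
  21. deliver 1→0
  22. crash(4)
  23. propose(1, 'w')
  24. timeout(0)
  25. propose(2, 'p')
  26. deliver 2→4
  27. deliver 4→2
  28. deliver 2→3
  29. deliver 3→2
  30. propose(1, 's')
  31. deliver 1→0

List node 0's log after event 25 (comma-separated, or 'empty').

[1] timeout(1) → N1(prim v1 [-])
[2] deliver 1→0 → N0(back v1 [-])
[3] deliver 1→2 → N2(back v1 [-])
[4] deliver 1→3 → N3(back v1 [-])
[5] deliver 1→4 → N4(back v1 [-])
[6] timeout(0) → N0(back v2 [-])
[7] deliver 0→2 → N2(prim v2 [-])
[8] deliver 2→0 → ∅
[9] deliver 0→1 → N1(back v2 [-])
[10] deliver 1→0 → ∅
[11] deliver 0→2 → ∅
[12] timeout(2) → N2(back v3 [-])
[13] deliver 2→3 → N3(prim v3 [-])
[14] propose(0,'w') → ∅
[15] deliver 0→3 → ∅
[16] deliver 3→2 → ∅
[17] crash(4) → N4(✗back v1 [-])
[18] recover(4) → N4(back v1 [-])
[19] deliver 3→2 → ∅
[20] deliver 1→0 → ∅
[21] deliver 1→0 → ∅
[22] crash(4) → N4(✗back v1 [-])
[23] propose(1,'w') → ∅
[24] timeout(0) → N0(back v3 [-])
[25] propose(2,'p') → ∅

empty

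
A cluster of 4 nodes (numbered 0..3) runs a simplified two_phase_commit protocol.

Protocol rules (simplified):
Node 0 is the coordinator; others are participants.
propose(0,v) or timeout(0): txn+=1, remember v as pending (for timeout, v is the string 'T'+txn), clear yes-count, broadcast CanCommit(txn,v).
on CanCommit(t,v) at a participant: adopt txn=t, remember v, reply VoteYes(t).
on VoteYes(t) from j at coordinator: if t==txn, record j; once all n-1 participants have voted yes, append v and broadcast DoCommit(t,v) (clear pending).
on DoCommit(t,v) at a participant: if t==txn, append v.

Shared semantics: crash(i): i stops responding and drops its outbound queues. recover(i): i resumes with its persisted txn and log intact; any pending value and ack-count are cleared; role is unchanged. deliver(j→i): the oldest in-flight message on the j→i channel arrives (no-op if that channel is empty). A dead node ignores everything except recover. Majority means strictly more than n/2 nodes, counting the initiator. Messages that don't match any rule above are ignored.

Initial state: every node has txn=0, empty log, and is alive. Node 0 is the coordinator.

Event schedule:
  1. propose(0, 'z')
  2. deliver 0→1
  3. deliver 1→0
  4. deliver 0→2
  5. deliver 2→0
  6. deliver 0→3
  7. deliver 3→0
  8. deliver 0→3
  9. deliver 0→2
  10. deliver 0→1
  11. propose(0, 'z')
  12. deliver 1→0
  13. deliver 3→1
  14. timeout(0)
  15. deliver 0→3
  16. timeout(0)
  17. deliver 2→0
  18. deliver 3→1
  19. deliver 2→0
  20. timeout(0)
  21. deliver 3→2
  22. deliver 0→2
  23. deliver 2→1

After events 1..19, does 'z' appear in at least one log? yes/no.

[1] propose(0,'z') → N0(coor t1 [-])
[2] deliver 0→1 → N1(part t1 [-])
[3] deliver 1→0 → ∅
[4] deliver 0→2 → N2(part t1 [-])
[5] deliver 2→0 → ∅
[6] deliver 0→3 → N3(part t1 [-])
[7] deliver 3→0 → N0(coor t1 [z])
[8] deliver 0→3 → N3(part t1 [z])
[9] deliver 0→2 → N2(part t1 [z])
[10] deliver 0→1 → N1(part t1 [z])
[11] propose(0,'z') → N0(coor t2 [z])
[12] deliver 1→0 → ∅
[13] deliver 3→1 → ∅
[14] timeout(0) → N0(coor t3 [z])
[15] deliver 0→3 → N3(part t2 [z])
[16] timeout(0) → N0(coor t4 [z])
[17] deliver 2→0 → ∅
[18] deliver 3→1 → ∅
[19] deliver 2→0 → ∅

yes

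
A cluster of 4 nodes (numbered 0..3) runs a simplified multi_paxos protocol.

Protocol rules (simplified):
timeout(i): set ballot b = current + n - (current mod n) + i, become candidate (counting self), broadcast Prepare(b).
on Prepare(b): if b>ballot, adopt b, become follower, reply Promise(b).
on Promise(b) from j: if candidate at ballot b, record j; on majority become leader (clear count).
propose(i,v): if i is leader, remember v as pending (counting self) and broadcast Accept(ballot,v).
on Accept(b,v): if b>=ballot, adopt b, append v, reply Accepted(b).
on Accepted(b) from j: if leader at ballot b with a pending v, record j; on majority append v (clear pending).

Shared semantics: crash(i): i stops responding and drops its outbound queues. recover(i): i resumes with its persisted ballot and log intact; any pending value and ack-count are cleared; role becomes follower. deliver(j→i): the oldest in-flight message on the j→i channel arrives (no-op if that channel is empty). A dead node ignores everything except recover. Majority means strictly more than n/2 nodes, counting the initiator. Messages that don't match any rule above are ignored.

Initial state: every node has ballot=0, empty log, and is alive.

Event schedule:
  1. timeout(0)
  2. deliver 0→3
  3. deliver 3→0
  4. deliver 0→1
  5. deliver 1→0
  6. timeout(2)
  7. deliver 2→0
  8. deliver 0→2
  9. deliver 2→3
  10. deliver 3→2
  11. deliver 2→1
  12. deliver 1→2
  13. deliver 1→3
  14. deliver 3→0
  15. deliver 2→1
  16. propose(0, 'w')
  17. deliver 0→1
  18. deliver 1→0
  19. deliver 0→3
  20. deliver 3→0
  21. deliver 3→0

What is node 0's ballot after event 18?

step 1 timeout(0): 0={cand,b=4,log=-}
step 2 deliver 0→3: 3={foll,b=4,log=-}
step 3 deliver 3→0: —
step 4 deliver 0→1: 1={foll,b=4,log=-}
step 5 deliver 1→0: 0={lead,b=4,log=-}
step 6 timeout(2): 2={cand,b=6,log=-}
step 7 deliver 2→0: 0={foll,b=6,log=-}
step 8 deliver 0→2: —
step 9 deliver 2→3: 3={foll,b=6,log=-}
step 10 deliver 3→2: —
step 11 deliver 2→1: 1={foll,b=6,log=-}
step 12 deliver 1→2: 2={lead,b=6,log=-}
step 13 deliver 1→3: —
step 14 deliver 3→0: —
step 15 deliver 2→1: —
step 16 propose(0,'w'): —
step 17 deliver 0→1: —
step 18 deliver 1→0: —

6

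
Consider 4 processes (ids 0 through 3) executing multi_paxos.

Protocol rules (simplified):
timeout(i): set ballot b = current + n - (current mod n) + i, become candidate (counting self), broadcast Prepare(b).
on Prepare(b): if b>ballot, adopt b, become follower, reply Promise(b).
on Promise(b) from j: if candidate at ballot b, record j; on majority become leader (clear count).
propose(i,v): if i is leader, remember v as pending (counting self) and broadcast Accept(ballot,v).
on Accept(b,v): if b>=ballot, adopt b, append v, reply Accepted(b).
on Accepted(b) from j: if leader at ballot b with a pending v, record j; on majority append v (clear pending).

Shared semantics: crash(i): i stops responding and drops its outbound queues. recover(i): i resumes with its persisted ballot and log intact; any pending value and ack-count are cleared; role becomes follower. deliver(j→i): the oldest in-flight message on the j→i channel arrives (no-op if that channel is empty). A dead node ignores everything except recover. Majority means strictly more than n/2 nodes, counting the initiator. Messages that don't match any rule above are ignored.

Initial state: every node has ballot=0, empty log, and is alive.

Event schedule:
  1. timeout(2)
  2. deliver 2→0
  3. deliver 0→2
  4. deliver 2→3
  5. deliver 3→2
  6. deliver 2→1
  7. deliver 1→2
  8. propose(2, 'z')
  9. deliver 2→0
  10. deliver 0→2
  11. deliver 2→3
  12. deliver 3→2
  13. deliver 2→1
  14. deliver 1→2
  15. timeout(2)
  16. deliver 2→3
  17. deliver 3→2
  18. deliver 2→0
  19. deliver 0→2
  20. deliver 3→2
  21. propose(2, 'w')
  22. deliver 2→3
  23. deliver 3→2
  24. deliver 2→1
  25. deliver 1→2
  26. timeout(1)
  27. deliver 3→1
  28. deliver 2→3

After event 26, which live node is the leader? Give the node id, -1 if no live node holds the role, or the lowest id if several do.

2

1. timeout(2):  <2:cand b6 ->
2. deliver 2→0:  <0:foll b6 ->
3. deliver 0→2:  nop
4. deliver 2→3:  <3:foll b6 ->
5. deliver 3→2:  <2:lead b6 ->
6. deliver 2→1:  <1:foll b6 ->
7. deliver 1→2:  nop
8. propose(2,'z'):  nop
9. deliver 2→0:  <0:foll b6 z>
10. deliver 0→2:  nop
11. deliver 2→3:  <3:foll b6 z>
12. deliver 3→2:  <2:lead b6 z>
13. deliver 2→1:  <1:foll b6 z>
14. deliver 1→2:  nop
15. timeout(2):  <2:cand b10 z>
16. deliver 2→3:  <3:foll b10 z>
17. deliver 3→2:  nop
18. deliver 2→0:  <0:foll b10 z>
19. deliver 0→2:  <2:lead b10 z>
20. deliver 3→2:  nop
21. propose(2,'w'):  nop
22. deliver 2→3:  <3:foll b10 z,w>
23. deliver 3→2:  nop
24. deliver 2→1:  <1:foll b10 z>
25. deliver 1→2:  nop
26. timeout(1):  <1:cand b13 z>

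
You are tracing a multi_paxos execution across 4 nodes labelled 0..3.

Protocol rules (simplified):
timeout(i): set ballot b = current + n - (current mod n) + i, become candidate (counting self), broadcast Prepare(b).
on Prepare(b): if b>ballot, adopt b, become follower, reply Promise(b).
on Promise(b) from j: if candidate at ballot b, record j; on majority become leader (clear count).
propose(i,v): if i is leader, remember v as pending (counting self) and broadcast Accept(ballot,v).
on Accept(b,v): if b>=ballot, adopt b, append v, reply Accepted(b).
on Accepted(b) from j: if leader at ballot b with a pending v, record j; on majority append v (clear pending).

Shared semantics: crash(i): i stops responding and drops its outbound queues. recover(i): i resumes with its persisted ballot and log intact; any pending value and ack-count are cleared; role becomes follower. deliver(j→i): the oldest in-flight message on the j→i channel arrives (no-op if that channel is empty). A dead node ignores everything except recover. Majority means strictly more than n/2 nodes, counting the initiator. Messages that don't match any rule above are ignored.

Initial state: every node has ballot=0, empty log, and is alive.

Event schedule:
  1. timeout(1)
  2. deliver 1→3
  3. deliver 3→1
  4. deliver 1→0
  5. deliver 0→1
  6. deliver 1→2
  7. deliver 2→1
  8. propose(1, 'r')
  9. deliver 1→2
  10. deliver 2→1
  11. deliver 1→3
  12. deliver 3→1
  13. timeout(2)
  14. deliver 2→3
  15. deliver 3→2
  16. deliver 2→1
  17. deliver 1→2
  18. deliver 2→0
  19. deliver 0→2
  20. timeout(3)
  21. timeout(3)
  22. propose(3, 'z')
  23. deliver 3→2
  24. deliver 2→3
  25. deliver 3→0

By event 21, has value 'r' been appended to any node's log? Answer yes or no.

yes

e1 timeout(1): 1[cand,b=5,-]
e2 deliver 1→3: 3[foll,b=5,-]
e3 deliver 3→1: ·
e4 deliver 1→0: 0[foll,b=5,-]
e5 deliver 0→1: 1[lead,b=5,-]
e6 deliver 1→2: 2[foll,b=5,-]
e7 deliver 2→1: ·
e8 propose(1,'r'): ·
e9 deliver 1→2: 2[foll,b=5,r]
e10 deliver 2→1: ·
e11 deliver 1→3: 3[foll,b=5,r]
e12 deliver 3→1: 1[lead,b=5,r]
e13 timeout(2): 2[cand,b=10,r]
e14 deliver 2→3: 3[foll,b=10,r]
e15 deliver 3→2: ·
e16 deliver 2→1: 1[foll,b=10,r]
e17 deliver 1→2: 2[lead,b=10,r]
e18 deliver 2→0: 0[foll,b=10,-]
e19 deliver 0→2: ·
e20 timeout(3): 3[cand,b=15,r]
e21 timeout(3): 3[cand,b=19,r]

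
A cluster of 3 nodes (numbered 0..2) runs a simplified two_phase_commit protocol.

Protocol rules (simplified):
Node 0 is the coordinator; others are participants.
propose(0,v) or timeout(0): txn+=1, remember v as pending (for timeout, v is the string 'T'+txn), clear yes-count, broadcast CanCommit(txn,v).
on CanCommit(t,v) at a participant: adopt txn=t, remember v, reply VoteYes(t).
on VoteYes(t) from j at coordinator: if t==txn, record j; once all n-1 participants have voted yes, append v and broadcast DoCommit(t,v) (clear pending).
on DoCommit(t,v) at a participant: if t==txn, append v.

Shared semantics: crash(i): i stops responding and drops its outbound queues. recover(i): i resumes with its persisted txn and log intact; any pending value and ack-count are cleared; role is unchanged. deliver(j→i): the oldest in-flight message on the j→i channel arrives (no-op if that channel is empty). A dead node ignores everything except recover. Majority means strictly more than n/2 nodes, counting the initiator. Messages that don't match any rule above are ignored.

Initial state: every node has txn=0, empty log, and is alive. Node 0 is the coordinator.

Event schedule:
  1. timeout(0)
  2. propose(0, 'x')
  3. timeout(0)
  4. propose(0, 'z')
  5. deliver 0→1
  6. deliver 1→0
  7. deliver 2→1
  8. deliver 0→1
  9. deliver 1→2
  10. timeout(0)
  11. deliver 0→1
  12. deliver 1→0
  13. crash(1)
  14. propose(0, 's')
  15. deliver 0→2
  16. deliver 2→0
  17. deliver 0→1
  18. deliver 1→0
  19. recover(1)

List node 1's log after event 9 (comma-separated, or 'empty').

[1] timeout(0) → N0(coor t1 [-])
[2] propose(0,'x') → N0(coor t2 [-])
[3] timeout(0) → N0(coor t3 [-])
[4] propose(0,'z') → N0(coor t4 [-])
[5] deliver 0→1 → N1(part t1 [-])
[6] deliver 1→0 → ∅
[7] deliver 2→1 → ∅
[8] deliver 0→1 → N1(part t2 [-])
[9] deliver 1→2 → ∅

empty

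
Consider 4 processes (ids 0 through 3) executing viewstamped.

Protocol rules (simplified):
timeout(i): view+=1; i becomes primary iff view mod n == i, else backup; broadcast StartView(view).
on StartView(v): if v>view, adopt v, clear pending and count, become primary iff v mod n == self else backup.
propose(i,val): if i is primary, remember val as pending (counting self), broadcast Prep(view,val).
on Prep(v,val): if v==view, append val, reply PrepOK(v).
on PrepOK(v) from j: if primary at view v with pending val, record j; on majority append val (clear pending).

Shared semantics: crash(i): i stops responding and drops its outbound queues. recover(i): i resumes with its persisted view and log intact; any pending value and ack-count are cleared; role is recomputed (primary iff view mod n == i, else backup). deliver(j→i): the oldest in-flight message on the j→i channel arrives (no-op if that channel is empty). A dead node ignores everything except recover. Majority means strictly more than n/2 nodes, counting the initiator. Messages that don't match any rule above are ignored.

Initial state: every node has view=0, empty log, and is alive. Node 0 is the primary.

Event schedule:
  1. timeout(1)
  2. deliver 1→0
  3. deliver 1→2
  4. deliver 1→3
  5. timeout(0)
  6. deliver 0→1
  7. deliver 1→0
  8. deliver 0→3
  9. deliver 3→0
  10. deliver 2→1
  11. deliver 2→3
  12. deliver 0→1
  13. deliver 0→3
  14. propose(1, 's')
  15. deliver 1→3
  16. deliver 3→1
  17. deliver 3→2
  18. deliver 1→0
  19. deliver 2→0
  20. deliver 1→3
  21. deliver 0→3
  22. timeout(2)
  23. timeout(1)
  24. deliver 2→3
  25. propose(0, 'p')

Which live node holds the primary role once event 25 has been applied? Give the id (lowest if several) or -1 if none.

2

step 1 timeout(1): 1={prim,v=1,log=-}
step 2 deliver 1→0: 0={back,v=1,log=-}
step 3 deliver 1→2: 2={back,v=1,log=-}
step 4 deliver 1→3: 3={back,v=1,log=-}
step 5 timeout(0): 0={back,v=2,log=-}
step 6 deliver 0→1: 1={back,v=2,log=-}
step 7 deliver 1→0: —
step 8 deliver 0→3: 3={back,v=2,log=-}
step 9 deliver 3→0: —
step 10 deliver 2→1: —
step 11 deliver 2→3: —
step 12 deliver 0→1: —
step 13 deliver 0→3: —
step 14 propose(1,'s'): —
step 15 deliver 1→3: —
step 16 deliver 3→1: —
step 17 deliver 3→2: —
step 18 deliver 1→0: —
step 19 deliver 2→0: —
step 20 deliver 1→3: —
step 21 deliver 0→3: —
step 22 timeout(2): 2={prim,v=2,log=-}
step 23 timeout(1): 1={back,v=3,log=-}
step 24 deliver 2→3: —
step 25 propose(0,'p'): —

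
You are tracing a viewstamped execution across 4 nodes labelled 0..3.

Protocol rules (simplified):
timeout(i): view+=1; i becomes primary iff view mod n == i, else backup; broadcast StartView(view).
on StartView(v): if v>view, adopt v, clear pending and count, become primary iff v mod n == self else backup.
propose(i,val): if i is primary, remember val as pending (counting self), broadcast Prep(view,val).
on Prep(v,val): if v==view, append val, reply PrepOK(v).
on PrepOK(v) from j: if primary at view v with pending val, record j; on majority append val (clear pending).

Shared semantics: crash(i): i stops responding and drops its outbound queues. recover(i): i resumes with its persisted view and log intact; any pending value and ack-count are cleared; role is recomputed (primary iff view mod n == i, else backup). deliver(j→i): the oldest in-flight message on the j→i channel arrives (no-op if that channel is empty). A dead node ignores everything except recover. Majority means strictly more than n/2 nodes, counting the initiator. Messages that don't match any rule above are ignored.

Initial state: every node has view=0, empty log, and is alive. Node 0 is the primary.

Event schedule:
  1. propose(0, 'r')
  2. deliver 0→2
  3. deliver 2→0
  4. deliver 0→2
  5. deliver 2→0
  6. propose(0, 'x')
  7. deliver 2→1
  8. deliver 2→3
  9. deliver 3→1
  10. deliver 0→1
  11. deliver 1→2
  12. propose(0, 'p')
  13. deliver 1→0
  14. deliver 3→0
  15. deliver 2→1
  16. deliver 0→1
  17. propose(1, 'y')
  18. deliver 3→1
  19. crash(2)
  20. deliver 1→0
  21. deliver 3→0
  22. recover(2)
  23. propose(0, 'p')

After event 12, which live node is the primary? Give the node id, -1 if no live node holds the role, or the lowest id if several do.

after 1 — propose(0,'r'): ·
after 2 — deliver 0→2: n2:back/v0/[r]
after 3 — deliver 2→0: ·
after 4 — deliver 0→2: ·
after 5 — deliver 2→0: ·
after 6 — propose(0,'x'): ·
after 7 — deliver 2→1: ·
after 8 — deliver 2→3: ·
after 9 — deliver 3→1: ·
after 10 — deliver 0→1: n1:back/v0/[r]
after 11 — deliver 1→2: ·
after 12 — propose(0,'p'): ·

0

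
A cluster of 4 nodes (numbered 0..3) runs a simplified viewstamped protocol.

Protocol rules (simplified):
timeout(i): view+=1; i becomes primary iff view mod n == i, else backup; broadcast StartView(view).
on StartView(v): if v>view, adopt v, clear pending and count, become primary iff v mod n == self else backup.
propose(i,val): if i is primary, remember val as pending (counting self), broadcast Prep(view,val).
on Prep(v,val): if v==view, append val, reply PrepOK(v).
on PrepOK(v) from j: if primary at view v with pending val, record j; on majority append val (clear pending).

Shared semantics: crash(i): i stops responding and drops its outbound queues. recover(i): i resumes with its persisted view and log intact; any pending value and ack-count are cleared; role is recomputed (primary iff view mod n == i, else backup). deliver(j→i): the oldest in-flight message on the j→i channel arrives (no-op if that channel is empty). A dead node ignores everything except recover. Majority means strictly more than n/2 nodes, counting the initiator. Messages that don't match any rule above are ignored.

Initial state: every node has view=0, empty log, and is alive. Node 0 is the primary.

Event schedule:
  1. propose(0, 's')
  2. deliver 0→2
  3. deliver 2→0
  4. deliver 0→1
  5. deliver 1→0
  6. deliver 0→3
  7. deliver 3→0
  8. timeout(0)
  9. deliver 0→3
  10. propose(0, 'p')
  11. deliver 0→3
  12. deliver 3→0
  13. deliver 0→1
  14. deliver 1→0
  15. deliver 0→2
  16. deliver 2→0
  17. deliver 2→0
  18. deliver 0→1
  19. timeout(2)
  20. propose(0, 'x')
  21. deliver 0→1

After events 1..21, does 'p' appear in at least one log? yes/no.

1. propose(0,'s'):  nop
2. deliver 0→2:  <2:back v0 s>
3. deliver 2→0:  nop
4. deliver 0→1:  <1:back v0 s>
5. deliver 1→0:  <0:prim v0 s>
6. deliver 0→3:  <3:back v0 s>
7. deliver 3→0:  nop
8. timeout(0):  <0:back v1 s>
9. deliver 0→3:  <3:back v1 s>
10. propose(0,'p'):  nop
11. deliver 0→3:  nop
12. deliver 3→0:  nop
13. deliver 0→1:  <1:prim v1 s>
14. deliver 1→0:  nop
15. deliver 0→2:  <2:back v1 s>
16. deliver 2→0:  nop
17. deliver 2→0:  nop
18. deliver 0→1:  nop
19. timeout(2):  <2:prim v2 s>
20. propose(0,'x'):  nop
21. deliver 0→1:  nop

no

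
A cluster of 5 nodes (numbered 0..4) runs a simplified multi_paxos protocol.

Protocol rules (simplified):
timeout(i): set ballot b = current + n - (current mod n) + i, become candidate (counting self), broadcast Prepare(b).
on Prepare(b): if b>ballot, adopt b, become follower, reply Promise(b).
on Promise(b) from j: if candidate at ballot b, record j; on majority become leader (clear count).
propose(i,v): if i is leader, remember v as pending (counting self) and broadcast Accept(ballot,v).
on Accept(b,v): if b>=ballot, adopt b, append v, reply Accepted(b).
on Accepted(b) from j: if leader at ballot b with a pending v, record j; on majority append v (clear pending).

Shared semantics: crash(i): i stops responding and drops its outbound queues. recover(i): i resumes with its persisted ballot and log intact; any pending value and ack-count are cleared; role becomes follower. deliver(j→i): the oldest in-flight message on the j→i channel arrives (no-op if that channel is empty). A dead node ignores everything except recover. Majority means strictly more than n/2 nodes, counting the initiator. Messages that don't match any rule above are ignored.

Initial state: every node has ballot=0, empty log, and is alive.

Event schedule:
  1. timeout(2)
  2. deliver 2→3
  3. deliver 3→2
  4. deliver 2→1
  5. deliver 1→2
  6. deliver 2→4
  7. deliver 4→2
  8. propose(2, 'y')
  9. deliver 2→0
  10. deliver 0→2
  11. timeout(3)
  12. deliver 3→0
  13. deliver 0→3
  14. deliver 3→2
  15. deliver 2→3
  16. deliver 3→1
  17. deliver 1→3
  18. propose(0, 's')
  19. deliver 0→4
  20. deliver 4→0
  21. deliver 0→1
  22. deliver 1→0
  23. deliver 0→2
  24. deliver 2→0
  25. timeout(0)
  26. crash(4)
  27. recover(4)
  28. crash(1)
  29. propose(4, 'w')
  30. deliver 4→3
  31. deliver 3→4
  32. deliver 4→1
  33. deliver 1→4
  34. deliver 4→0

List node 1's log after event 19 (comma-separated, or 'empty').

empty

after 1 — timeout(2): n2:cand/b7/[-]
after 2 — deliver 2→3: n3:foll/b7/[-]
after 3 — deliver 3→2: ·
after 4 — deliver 2→1: n1:foll/b7/[-]
after 5 — deliver 1→2: n2:lead/b7/[-]
after 6 — deliver 2→4: n4:foll/b7/[-]
after 7 — deliver 4→2: ·
after 8 — propose(2,'y'): ·
after 9 — deliver 2→0: n0:foll/b7/[-]
after 10 — deliver 0→2: ·
after 11 — timeout(3): n3:cand/b13/[-]
after 12 — deliver 3→0: n0:foll/b13/[-]
after 13 — deliver 0→3: ·
after 14 — deliver 3→2: n2:foll/b13/[-]
after 15 — deliver 2→3: ·
after 16 — deliver 3→1: n1:foll/b13/[-]
after 17 — deliver 1→3: n3:lead/b13/[-]
after 18 — propose(0,'s'): ·
after 19 — deliver 0→4: ·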